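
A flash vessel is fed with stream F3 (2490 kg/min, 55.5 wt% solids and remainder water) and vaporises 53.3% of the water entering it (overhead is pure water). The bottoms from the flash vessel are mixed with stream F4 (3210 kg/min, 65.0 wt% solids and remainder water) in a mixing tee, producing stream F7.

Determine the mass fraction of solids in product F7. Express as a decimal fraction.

0.6788

Vapour removed = 0.533×0.445×2490 = 590.59 kg/min; concentrate = 1899.4 kg/min.
solids reaching the mixer = 1382 (from concentrate) + 3210×0.650 = 3468.4 kg/min.
Product flow = 1899.4 + 3210 = 5109.4 kg/min; solids fraction = 0.6788.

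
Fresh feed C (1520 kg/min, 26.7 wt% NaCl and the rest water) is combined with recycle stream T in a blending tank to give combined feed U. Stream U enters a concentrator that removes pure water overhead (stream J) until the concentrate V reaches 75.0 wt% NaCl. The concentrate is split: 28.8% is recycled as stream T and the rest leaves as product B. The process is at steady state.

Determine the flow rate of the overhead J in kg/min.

978.9 kg/min

Overall NaCl balance (none leaves overhead): NaCl in fresh feed = NaCl in product, i.e. 1520×0.267 = (1−0.288)·V·0.750.
V = 405.84/(0.750×0.712) = 760 kg/min.
Recycle T = 0.288×760 = 218.88 kg/min.
Combined feed U = 1520 + 218.88 = 1738.9 kg/min.
Overhead J = U − V = 1738.9 − 760 = 978.88 kg/min.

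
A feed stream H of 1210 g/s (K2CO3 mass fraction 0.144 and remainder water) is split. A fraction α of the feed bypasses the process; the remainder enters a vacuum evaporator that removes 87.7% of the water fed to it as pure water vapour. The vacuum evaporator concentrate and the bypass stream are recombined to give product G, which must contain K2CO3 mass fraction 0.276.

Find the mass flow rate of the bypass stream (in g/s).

All 1210×0.144 = 174.24 g/s of K2CO3 reaches G, so G = 174.24/0.276 = 631.3 g/s and vapour = 578.7 g/s.
The evaporator receives (1−α)·1210 of feed at 0.856 water and removes 0.877 of that water:
0.877×0.856×(1−α)×1210 = 578.7
(1−α) = 578.7/908.36 = 0.6371;  α = 0.3629.
Bypass flow = 0.3629×1210 = 439.14 g/s.

439.1 g/s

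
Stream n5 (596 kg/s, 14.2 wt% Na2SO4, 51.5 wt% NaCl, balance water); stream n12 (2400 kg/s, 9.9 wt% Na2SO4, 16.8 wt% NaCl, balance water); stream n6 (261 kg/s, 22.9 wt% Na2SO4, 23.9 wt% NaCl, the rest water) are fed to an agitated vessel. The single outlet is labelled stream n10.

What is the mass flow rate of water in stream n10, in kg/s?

2102 kg/s

water out = water in = 596×0.343 + 2400×0.733 + 261×0.532 = 2102.5 kg/s.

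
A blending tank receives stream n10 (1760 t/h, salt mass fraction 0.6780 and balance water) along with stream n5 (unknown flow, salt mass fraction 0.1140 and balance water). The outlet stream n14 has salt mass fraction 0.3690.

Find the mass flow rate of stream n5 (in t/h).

2133 t/h

Let n5 be the unknown flow. Total out = 1760 + n5.
salt balance: 1193.3 + 0.114·n5 = 0.369·(1760 + n5)
(0.114 − 0.369)·n5 = 0.369×1760 − 1193.3 = -543.84
n5 = -543.84 / -0.255 = 2132.7 t/h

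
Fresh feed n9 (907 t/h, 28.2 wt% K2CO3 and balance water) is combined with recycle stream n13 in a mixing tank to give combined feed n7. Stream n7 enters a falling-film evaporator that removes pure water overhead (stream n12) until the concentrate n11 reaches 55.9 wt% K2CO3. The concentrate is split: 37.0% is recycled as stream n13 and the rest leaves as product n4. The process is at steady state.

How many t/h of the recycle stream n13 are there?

Overall K2CO3 balance (none leaves overhead): K2CO3 in fresh feed = K2CO3 in product, i.e. 907×0.282 = (1−0.370)·n11·0.559.
n11 = 255.77/(0.559×0.630) = 726.28 t/h.
Recycle n13 = 0.370×726.28 = 268.72 t/h.

268.7 t/h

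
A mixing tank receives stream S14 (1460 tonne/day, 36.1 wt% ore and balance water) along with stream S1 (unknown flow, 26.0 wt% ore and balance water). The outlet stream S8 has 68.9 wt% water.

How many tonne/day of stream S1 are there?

1431 tonne/day

Let S1 be the unknown flow. Total out = 1460 + S1.
water balance: 932.94 + 0.740·S1 = 0.689·(1460 + S1)
(0.740 − 0.689)·S1 = 0.689×1460 − 932.94 = 73
S1 = 73 / 0.051 = 1431.4 tonne/day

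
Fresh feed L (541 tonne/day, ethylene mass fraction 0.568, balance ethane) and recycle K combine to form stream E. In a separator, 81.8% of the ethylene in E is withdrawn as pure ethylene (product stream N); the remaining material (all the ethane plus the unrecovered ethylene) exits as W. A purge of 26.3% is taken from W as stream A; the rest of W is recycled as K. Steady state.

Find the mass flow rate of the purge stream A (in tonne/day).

ethane enters only via L and leaves only via the purge: 541×0.432 = 0.263×(ethane in W), and the separator passes all ethane, so ethane in E = ethane in W = 888.64 tonne/day.
ethylene in E: m_A = 541×0.568 + (1−0.263)·(1−0.818)·m_A, so m_A = 307.29/0.8659 = 354.89 tonne/day.
W = (1−0.818)×354.89 + 888.64 = 953.23 tonne/day.
Purge A = 0.263×953.23 = 250.7 tonne/day.

250.7 tonne/day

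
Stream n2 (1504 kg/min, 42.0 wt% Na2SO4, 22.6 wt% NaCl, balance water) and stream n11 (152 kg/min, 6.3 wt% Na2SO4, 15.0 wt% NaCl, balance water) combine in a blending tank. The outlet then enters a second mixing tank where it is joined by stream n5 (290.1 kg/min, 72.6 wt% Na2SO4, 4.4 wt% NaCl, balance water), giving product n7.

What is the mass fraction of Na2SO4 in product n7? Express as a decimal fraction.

Overall, product flow = 1946.1 kg/min.
Na2SO4 in = 1504×0.420 + 152×0.063 + 290.1×0.726 = 851.87 kg/min.
Na2SO4 fraction in n7 = 0.438.

0.438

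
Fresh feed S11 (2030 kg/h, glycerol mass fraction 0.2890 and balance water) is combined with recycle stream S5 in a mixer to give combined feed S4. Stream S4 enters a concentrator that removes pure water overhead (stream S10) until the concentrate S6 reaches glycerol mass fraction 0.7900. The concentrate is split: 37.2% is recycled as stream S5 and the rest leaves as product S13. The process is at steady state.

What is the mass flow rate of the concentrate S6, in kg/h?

Overall glycerol balance (none leaves overhead): glycerol in fresh feed = glycerol in product, i.e. 2030×0.289 = (1−0.372)·S6·0.790.
S6 = 586.67/(0.790×0.628) = 1182.5 kg/h.

1183 kg/h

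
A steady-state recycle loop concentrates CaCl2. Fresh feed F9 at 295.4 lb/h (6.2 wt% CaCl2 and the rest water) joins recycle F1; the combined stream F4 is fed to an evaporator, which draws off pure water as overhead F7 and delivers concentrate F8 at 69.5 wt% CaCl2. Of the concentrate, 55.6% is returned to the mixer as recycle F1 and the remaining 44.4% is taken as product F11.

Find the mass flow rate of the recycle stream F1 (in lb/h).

33 lb/h

Overall CaCl2 balance (none leaves overhead): CaCl2 in fresh feed = CaCl2 in product, i.e. 295.4×0.062 = (1−0.556)·F8·0.695.
F8 = 18.315/(0.695×0.444) = 59.352 lb/h.
Recycle F1 = 0.556×59.352 = 33 lb/h.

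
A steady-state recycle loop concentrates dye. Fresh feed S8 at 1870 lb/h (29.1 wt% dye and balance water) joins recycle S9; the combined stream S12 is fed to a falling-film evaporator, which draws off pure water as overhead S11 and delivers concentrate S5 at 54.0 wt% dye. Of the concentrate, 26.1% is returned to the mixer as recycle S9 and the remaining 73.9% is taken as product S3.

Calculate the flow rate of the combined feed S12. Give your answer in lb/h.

Overall dye balance (none leaves overhead): dye in fresh feed = dye in product, i.e. 1870×0.291 = (1−0.261)·S5·0.540.
S5 = 544.17/(0.540×0.739) = 1363.6 lb/h.
Recycle S9 = 0.261×1363.6 = 355.91 lb/h.
Combined feed S12 = 1870 + 355.91 = 2225.9 lb/h.

2226 lb/h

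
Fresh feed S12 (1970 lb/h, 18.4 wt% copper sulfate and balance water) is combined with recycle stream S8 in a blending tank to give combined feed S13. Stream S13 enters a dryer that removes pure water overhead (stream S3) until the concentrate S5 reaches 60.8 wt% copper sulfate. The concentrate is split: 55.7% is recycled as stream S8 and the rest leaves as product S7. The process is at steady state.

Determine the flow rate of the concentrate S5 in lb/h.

1346 lb/h

Overall copper sulfate balance (none leaves overhead): copper sulfate in fresh feed = copper sulfate in product, i.e. 1970×0.184 = (1−0.557)·S5·0.608.
S5 = 362.48/(0.608×0.443) = 1345.8 lb/h.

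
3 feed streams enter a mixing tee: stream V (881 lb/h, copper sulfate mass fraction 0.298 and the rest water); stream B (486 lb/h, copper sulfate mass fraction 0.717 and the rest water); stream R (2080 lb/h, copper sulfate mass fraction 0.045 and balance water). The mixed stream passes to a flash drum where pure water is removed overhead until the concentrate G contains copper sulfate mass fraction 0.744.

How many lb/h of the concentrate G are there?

947 lb/h

copper sulfate entering = 881×0.298 + 486×0.717 + 2080×0.045 = 704.6 lb/h.
All copper sulfate reports to G, so G = 704.6/0.744 = 947.04 lb/h.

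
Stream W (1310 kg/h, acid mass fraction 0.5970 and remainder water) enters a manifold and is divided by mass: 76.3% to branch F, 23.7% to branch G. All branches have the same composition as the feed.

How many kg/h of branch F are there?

Branch F flow = 0.763×1310 = 999.53 kg/h.

999.5 kg/h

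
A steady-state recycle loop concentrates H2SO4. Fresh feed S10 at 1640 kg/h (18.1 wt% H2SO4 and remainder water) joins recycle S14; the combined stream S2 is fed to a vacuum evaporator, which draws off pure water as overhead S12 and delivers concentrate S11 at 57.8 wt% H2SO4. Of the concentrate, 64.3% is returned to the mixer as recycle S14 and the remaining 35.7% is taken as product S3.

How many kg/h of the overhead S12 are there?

Overall H2SO4 balance (none leaves overhead): H2SO4 in fresh feed = H2SO4 in product, i.e. 1640×0.181 = (1−0.643)·S11·0.578.
S11 = 296.84/(0.578×0.357) = 1438.6 kg/h.
Recycle S14 = 0.643×1438.6 = 924.99 kg/h.
Combined feed S2 = 1640 + 924.99 = 2565 kg/h.
Overhead S12 = S2 − S11 = 2565 − 1438.6 = 1126.4 kg/h.

1126 kg/h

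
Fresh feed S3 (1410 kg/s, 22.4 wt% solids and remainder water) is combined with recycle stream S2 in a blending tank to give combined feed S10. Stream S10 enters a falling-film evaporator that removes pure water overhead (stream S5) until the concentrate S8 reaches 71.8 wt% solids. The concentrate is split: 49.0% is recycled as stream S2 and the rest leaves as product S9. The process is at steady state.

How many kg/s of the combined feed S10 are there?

Overall solids balance (none leaves overhead): solids in fresh feed = solids in product, i.e. 1410×0.224 = (1−0.490)·S8·0.718.
S8 = 315.84/(0.718×0.510) = 862.53 kg/s.
Recycle S2 = 0.490×862.53 = 422.64 kg/s.
Combined feed S10 = 1410 + 422.64 = 1832.6 kg/s.

1833 kg/s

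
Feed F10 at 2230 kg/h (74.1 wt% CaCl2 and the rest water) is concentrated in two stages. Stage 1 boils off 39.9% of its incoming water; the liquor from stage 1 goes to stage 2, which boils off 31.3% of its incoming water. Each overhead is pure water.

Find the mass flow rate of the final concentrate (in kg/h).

1891 kg/h

water in feed = 2230×0.259 = 577.57 kg/h.
After stage 1: water left = (1−0.399)×577.57 = 347.12; stream total = 1999.5 kg/h.
After stage 2: water left = (1−0.313)×347.12 = 238.47; final concentrate = 1890.9 kg/h.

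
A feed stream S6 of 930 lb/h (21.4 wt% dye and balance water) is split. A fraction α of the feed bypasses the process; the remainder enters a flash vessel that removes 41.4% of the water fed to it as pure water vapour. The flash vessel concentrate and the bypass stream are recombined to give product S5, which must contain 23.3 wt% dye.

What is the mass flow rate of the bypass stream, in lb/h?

696.9 lb/h

All 930×0.214 = 199.02 lb/h of dye reaches S5, so S5 = 199.02/0.233 = 854.16 lb/h and vapour = 75.837 lb/h.
The evaporator receives (1−α)·930 of feed at 0.786 water and removes 0.414 of that water:
0.414×0.786×(1−α)×930 = 75.837
(1−α) = 75.837/302.63 = 0.2506;  α = 0.7494.
Bypass flow = 0.7494×930 = 696.95 lb/h.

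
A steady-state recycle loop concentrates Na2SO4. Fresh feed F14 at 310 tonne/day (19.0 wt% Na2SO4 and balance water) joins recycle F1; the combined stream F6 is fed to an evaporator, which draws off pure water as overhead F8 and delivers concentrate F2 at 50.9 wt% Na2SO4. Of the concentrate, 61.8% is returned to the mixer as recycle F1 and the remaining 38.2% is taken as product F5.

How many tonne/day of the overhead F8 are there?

Overall Na2SO4 balance (none leaves overhead): Na2SO4 in fresh feed = Na2SO4 in product, i.e. 310×0.190 = (1−0.618)·F2·0.509.
F2 = 58.9/(0.509×0.382) = 302.92 tonne/day.
Recycle F1 = 0.618×302.92 = 187.21 tonne/day.
Combined feed F6 = 310 + 187.21 = 497.21 tonne/day.
Overhead F8 = F6 − F2 = 497.21 − 302.92 = 194.28 tonne/day.

194.3 tonne/day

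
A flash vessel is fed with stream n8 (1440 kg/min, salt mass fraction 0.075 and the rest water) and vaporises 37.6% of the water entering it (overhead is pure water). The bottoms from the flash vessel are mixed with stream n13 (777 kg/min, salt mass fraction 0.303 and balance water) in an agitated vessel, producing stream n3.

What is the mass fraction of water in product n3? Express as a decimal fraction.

0.800

Vapour removed = 0.376×0.925×1440 = 500.83 kg/min; concentrate = 939.17 kg/min.
water reaching the mixer = 831.17 (from concentrate) + 777×0.697 = 1372.7 kg/min.
Product flow = 939.17 + 777 = 1716.2 kg/min; water fraction = 0.800.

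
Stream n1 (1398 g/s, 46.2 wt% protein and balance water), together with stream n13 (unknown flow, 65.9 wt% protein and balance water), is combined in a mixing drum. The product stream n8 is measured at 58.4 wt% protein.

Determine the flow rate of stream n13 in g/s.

2274 g/s

Let n13 be the unknown flow. Total out = 1398 + n13.
protein balance: 645.88 + 0.659·n13 = 0.584·(1398 + n13)
(0.659 − 0.584)·n13 = 0.584×1398 − 645.88 = 170.56
n13 = 170.56 / 0.075 = 2274.1 g/s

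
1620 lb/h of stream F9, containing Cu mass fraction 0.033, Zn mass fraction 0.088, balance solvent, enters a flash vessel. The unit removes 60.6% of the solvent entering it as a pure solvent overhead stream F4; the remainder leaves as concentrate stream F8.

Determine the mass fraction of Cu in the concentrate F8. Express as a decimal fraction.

Cu is not removed: 1620×0.033 = 53.46 lb/h of Cu enters F8.
solvent entering = 1620×0.879 = 1424 lb/h; overhead removed = 0.606×1424 = 862.93 lb/h.
Concentrate = 1620 − 862.93 = 757.07 lb/h.
Mass fraction = 53.46/757.07 = 0.071.

0.071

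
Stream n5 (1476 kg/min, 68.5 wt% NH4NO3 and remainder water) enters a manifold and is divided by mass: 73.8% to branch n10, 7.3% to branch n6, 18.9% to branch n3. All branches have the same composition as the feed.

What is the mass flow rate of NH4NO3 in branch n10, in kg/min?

746.2 kg/min

Branch n10 total = 0.738×1476 = 1089.3 kg/min.
NH4NO3 in n10 = 0.685×1089.3 = 746.16 kg/min.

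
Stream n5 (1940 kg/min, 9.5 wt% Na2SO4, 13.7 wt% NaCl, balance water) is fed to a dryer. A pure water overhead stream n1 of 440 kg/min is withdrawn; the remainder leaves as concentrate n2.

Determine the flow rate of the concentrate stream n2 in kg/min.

1500 kg/min

Concentrate = 1940 − 440 = 1500 kg/min.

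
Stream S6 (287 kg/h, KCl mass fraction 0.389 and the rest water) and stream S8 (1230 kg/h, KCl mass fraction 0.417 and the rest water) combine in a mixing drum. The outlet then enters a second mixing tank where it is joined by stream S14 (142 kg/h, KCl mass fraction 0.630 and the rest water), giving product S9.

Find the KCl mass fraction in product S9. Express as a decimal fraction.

Overall, product flow = 1659 kg/h.
KCl in = 287×0.389 + 1230×0.417 + 142×0.630 = 714.01 kg/h.
KCl fraction in S9 = 0.430.

0.430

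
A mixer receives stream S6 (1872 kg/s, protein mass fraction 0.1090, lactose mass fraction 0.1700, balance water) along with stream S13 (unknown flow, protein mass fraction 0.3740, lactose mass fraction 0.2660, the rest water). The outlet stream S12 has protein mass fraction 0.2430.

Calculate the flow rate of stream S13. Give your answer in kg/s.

1915 kg/s

Let S13 be the unknown flow. Total out = 1872 + S13.
protein balance: 204.05 + 0.374·S13 = 0.243·(1872 + S13)
(0.374 − 0.243)·S13 = 0.243×1872 − 204.05 = 250.85
S13 = 250.85 / 0.131 = 1914.9 kg/s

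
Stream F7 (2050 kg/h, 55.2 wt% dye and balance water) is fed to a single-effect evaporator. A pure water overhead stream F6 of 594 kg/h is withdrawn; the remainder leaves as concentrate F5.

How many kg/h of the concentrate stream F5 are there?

1456 kg/h

Concentrate = 2050 − 594 = 1456 kg/h.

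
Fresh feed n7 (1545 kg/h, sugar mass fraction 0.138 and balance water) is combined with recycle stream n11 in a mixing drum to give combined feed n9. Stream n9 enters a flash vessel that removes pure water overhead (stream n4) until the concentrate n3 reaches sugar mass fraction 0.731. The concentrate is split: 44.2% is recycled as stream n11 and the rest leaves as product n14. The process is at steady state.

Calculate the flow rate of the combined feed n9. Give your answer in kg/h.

Overall sugar balance (none leaves overhead): sugar in fresh feed = sugar in product, i.e. 1545×0.138 = (1−0.442)·n3·0.731.
n3 = 213.21/(0.731×0.558) = 522.7 kg/h.
Recycle n11 = 0.442×522.7 = 231.04 kg/h.
Combined feed n9 = 1545 + 231.04 = 1776 kg/h.

1776 kg/h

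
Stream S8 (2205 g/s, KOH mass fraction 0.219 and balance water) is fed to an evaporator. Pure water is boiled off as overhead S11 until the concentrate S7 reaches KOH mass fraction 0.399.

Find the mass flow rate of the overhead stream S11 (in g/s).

KOH is conserved: 2205×0.219 = 482.89 g/s all reports to the concentrate.
Concentrate = 482.89/(target fraction) = 1210.3 g/s.
Overhead = 2205 − 1210.3 = 994.74 g/s.

994.7 g/s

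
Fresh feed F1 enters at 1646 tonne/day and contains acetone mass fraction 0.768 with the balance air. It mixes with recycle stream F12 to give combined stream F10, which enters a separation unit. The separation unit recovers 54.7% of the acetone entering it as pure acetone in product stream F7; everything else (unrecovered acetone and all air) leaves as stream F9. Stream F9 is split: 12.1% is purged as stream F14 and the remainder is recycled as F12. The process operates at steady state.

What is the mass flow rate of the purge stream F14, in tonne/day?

air enters only via F1 and leaves only via the purge: 1646×0.232 = 0.121×(air in F9), and the separation unit passes all air, so air in F10 = air in F9 = 3156 tonne/day.
acetone in F10: m_A = 1646×0.768 + (1−0.121)·(1−0.547)·m_A, so m_A = 1264.1/0.6018 = 2100.5 tonne/day.
F9 = (1−0.547)×2100.5 + 3156 = 4107.5 tonne/day.
Purge F14 = 0.121×4107.5 = 497.01 tonne/day.

497 tonne/day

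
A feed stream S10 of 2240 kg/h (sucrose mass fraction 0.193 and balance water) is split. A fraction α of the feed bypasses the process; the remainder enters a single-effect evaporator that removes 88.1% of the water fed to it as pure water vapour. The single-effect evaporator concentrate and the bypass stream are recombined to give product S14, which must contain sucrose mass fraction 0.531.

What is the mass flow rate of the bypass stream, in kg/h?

All 2240×0.193 = 432.32 kg/h of sucrose reaches S14, so S14 = 432.32/0.531 = 814.16 kg/h and vapour = 1425.8 kg/h.
The evaporator receives (1−α)·2240 of feed at 0.807 water and removes 0.881 of that water:
0.881×0.807×(1−α)×2240 = 1425.8
(1−α) = 1425.8/1592.6 = 0.8953;  α = 0.1047.
Bypass flow = 0.1047×2240 = 234.51 kg/h.

234.5 kg/h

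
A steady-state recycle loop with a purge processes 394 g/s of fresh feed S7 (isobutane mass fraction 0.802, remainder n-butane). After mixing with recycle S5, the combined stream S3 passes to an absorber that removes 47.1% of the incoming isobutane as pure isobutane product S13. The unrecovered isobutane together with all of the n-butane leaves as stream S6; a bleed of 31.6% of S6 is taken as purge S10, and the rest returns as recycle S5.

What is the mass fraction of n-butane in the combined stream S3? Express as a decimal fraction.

0.333

n-butane enters only via S7 and leaves only via the purge: 394×0.198 = 0.316×(n-butane in S6), and the absorber passes all n-butane, so n-butane in S3 = n-butane in S6 = 246.87 g/s.
isobutane in S3: m_A = 394×0.802 + (1−0.316)·(1−0.471)·m_A, so m_A = 315.99/0.6382 = 495.15 g/s.
S3 = 495.15 + 246.87 = 742.03 g/s.
n-butane fraction in S3 = 246.87/742.03 = 0.333.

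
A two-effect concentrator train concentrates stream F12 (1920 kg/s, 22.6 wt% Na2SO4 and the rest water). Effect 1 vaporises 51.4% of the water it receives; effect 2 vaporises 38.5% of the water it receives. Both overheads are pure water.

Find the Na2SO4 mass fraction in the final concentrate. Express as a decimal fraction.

0.494

water in feed = 1920×0.774 = 1486.1 kg/s.
After stage 1: water left = (1−0.514)×1486.1 = 722.23; stream total = 1156.2 kg/s.
After stage 2: water left = (1−0.385)×722.23 = 444.17; final concentrate = 878.09 kg/s.
Na2SO4 fraction = 433.92/878.09 = 0.494.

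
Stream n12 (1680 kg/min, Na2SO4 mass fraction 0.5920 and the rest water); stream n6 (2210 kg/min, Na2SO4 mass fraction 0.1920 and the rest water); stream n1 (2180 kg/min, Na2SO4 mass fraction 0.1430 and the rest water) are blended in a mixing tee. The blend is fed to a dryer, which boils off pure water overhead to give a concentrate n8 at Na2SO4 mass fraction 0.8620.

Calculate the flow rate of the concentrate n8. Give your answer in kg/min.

2008 kg/min

Na2SO4 entering = 1680×0.592 + 2210×0.192 + 2180×0.143 = 1730.6 kg/min.
All Na2SO4 reports to n8, so n8 = 1730.6/0.862 = 2007.7 kg/min.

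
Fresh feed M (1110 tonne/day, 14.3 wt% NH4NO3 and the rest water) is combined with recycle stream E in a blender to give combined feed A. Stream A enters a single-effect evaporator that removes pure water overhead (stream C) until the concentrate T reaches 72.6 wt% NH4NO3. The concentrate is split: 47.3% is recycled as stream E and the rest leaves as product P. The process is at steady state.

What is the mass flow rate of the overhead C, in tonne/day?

Overall NH4NO3 balance (none leaves overhead): NH4NO3 in fresh feed = NH4NO3 in product, i.e. 1110×0.143 = (1−0.473)·T·0.726.
T = 158.73/(0.726×0.527) = 414.87 tonne/day.
Recycle E = 0.473×414.87 = 196.23 tonne/day.
Combined feed A = 1110 + 196.23 = 1306.2 tonne/day.
Overhead C = A − T = 1306.2 − 414.87 = 891.36 tonne/day.

891.4 tonne/day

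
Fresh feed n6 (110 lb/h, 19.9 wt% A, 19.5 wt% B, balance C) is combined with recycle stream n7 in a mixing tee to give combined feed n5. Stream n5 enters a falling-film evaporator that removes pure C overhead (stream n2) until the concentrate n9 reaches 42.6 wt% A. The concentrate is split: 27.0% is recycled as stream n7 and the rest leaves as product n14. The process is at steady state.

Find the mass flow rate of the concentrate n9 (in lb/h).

70.39 lb/h

Overall A balance (none leaves overhead): A in fresh feed = A in product, i.e. 110×0.199 = (1−0.270)·n9·0.426.
n9 = 21.89/(0.426×0.730) = 70.39 lb/h.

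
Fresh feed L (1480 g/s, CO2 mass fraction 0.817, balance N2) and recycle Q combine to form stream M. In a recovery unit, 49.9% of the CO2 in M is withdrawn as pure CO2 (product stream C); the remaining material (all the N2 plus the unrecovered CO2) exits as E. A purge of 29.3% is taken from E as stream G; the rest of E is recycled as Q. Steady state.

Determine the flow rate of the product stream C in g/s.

CO2 in M: m_A = 1480×0.817 + (1−0.293)·(1−0.499)·m_A, so m_A = 1209.2/0.6458 = 1872.4 g/s.
Product C = 0.499×1872.4 = 934.31 g/s.

934.3 g/s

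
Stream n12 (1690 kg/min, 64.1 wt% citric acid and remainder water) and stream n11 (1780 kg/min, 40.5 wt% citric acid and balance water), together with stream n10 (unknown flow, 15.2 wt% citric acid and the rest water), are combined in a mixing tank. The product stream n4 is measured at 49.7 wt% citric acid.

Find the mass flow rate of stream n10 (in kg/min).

Let n10 be the unknown flow. Total out = 3470 + n10.
citric acid balance: 1804.2 + 0.152·n10 = 0.497·(3470 + n10)
(0.152 − 0.497)·n10 = 0.497×3470 − 1804.2 = -79.6
n10 = -79.6 / -0.345 = 230.72 kg/min

230.7 kg/min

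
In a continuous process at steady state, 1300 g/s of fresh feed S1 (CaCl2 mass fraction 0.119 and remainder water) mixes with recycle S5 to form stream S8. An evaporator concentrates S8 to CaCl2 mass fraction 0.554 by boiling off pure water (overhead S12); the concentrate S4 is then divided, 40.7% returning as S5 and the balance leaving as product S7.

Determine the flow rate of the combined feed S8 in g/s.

Overall CaCl2 balance (none leaves overhead): CaCl2 in fresh feed = CaCl2 in product, i.e. 1300×0.119 = (1−0.407)·S4·0.554.
S4 = 154.7/(0.554×0.593) = 470.9 g/s.
Recycle S5 = 0.407×470.9 = 191.66 g/s.
Combined feed S8 = 1300 + 191.66 = 1491.7 g/s.

1492 g/s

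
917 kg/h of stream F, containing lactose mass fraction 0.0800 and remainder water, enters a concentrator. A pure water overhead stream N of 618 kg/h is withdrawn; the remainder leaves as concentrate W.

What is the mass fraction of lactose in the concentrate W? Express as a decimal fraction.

lactose is not removed: 917×0.080 = 73.36 kg/h of lactose enters W.
Concentrate = 917 − 618 = 299 kg/h.
Mass fraction = 73.36/299 = 0.2454.

0.2454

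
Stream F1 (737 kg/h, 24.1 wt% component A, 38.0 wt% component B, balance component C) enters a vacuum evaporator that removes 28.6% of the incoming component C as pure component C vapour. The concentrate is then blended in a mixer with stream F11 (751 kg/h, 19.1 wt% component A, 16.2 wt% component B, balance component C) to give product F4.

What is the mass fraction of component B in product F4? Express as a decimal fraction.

Vapour removed = 0.286×0.379×737 = 79.886 kg/h; concentrate = 657.11 kg/h.
component B reaching the mixer = 280.06 (from concentrate) + 751×0.162 = 401.72 kg/h.
Product flow = 657.11 + 751 = 1408.1 kg/h; component B fraction = 0.285.

0.285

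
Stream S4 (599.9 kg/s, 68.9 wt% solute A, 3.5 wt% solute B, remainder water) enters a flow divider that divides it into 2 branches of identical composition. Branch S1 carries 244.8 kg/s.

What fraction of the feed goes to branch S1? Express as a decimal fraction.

Fraction to S1 = 244.8/599.9 = 0.4081.

0.408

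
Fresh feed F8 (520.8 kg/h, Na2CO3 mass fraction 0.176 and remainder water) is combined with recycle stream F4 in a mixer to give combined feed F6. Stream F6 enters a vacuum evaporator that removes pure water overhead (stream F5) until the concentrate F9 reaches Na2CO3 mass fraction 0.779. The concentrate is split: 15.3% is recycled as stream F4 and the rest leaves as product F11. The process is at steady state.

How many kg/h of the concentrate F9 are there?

138.9 kg/h

Overall Na2CO3 balance (none leaves overhead): Na2CO3 in fresh feed = Na2CO3 in product, i.e. 520.8×0.176 = (1−0.153)·F9·0.779.
F9 = 91.661/(0.779×0.847) = 138.92 kg/h.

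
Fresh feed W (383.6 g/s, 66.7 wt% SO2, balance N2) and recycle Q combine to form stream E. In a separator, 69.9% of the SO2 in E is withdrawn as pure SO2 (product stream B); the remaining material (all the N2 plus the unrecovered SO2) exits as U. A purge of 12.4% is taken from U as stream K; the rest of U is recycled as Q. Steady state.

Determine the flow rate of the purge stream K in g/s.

N2 enters only via W and leaves only via the purge: 383.6×0.333 = 0.124×(N2 in U), and the separator passes all N2, so N2 in E = N2 in U = 1030.2 g/s.
SO2 in E: m_A = 383.6×0.667 + (1−0.124)·(1−0.699)·m_A, so m_A = 255.86/0.7363 = 347.48 g/s.
U = (1−0.699)×347.48 + 1030.2 = 1134.7 g/s.
Purge K = 0.124×1134.7 = 140.71 g/s.

140.7 g/s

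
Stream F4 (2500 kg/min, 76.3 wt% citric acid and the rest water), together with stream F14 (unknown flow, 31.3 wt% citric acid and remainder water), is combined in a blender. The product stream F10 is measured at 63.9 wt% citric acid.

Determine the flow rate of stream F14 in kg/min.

950.9 kg/min

Let F14 be the unknown flow. Total out = 2500 + F14.
citric acid balance: 1907.5 + 0.313·F14 = 0.639·(2500 + F14)
(0.313 − 0.639)·F14 = 0.639×2500 − 1907.5 = -310
F14 = -310 / -0.326 = 950.92 kg/min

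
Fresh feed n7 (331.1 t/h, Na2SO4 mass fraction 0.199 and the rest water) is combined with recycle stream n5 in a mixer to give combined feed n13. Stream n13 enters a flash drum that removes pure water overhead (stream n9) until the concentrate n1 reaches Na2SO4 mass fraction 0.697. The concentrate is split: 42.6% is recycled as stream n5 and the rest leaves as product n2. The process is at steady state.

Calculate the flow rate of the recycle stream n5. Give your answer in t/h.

70.16 t/h

Overall Na2SO4 balance (none leaves overhead): Na2SO4 in fresh feed = Na2SO4 in product, i.e. 331.1×0.199 = (1−0.426)·n1·0.697.
n1 = 65.889/(0.697×0.574) = 164.69 t/h.
Recycle n5 = 0.426×164.69 = 70.158 t/h.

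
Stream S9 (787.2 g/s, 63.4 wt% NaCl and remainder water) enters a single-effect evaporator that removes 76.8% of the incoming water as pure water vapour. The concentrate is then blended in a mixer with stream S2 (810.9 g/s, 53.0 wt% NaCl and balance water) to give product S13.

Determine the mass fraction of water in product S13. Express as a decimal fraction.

0.325

Vapour removed = 0.768×0.366×787.2 = 221.27 g/s; concentrate = 565.93 g/s.
water reaching the mixer = 66.843 (from concentrate) + 810.9×0.470 = 447.97 g/s.
Product flow = 565.93 + 810.9 = 1376.8 g/s; water fraction = 0.325.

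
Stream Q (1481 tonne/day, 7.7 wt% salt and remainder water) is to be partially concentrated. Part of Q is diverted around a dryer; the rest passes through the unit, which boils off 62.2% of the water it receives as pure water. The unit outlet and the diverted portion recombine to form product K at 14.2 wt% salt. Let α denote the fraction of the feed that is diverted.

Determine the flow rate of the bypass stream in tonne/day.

All 1481×0.077 = 114.04 tonne/day of salt reaches K, so K = 114.04/0.142 = 803.08 tonne/day and vapour = 677.92 tonne/day.
The evaporator receives (1−α)·1481 of feed at 0.923 water and removes 0.622 of that water:
0.622×0.923×(1−α)×1481 = 677.92
(1−α) = 677.92/850.25 = 0.7973;  α = 0.2027.
Bypass flow = 0.2027×1481 = 300.17 tonne/day.

300.2 tonne/day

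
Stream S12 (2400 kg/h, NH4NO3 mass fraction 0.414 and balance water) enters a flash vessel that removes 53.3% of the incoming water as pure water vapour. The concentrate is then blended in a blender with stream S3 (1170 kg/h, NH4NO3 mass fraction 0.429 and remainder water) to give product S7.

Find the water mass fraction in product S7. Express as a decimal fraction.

0.470

Vapour removed = 0.533×0.586×2400 = 749.61 kg/h; concentrate = 1650.4 kg/h.
water reaching the mixer = 656.79 (from concentrate) + 1170×0.571 = 1324.9 kg/h.
Product flow = 1650.4 + 1170 = 2820.4 kg/h; water fraction = 0.470.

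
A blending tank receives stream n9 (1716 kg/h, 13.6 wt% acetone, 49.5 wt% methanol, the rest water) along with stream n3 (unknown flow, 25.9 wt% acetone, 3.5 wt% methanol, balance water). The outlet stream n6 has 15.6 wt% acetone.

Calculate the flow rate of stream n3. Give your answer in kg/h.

333.2 kg/h

Let n3 be the unknown flow. Total out = 1716 + n3.
acetone balance: 233.38 + 0.259·n3 = 0.156·(1716 + n3)
(0.259 − 0.156)·n3 = 0.156×1716 − 233.38 = 34.32
n3 = 34.32 / 0.103 = 333.2 kg/h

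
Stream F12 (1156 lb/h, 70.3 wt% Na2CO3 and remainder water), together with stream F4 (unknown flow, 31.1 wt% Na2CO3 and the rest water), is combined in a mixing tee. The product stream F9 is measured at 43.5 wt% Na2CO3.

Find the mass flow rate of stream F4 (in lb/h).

Let F4 be the unknown flow. Total out = 1156 + F4.
Na2CO3 balance: 812.67 + 0.311·F4 = 0.435·(1156 + F4)
(0.311 − 0.435)·F4 = 0.435×1156 − 812.67 = -309.81
F4 = -309.81 / -0.124 = 2498.5 lb/h

2498 lb/h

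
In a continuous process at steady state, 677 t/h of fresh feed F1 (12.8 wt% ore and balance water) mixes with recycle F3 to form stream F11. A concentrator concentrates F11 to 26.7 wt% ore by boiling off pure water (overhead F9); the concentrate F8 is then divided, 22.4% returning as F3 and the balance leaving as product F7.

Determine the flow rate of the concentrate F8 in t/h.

418.2 t/h

Overall ore balance (none leaves overhead): ore in fresh feed = ore in product, i.e. 677×0.128 = (1−0.224)·F8·0.267.
F8 = 86.656/(0.267×0.776) = 418.24 t/h.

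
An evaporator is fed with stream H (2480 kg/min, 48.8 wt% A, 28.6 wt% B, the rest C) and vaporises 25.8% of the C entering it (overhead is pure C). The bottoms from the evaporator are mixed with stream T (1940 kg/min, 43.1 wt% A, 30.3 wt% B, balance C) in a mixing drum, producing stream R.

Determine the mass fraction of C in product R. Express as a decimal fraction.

Vapour removed = 0.258×0.226×2480 = 144.6 kg/min; concentrate = 2335.4 kg/min.
C reaching the mixer = 415.88 (from concentrate) + 1940×0.266 = 931.92 kg/min.
Product flow = 2335.4 + 1940 = 4275.4 kg/min; C fraction = 0.218.

0.218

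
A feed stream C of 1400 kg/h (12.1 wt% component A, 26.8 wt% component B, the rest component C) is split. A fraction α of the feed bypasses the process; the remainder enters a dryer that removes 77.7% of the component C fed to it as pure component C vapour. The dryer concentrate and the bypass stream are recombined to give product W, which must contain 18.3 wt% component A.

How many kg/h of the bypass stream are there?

400.9 kg/h

All 1400×0.121 = 169.4 kg/h of component A reaches W, so W = 169.4/0.183 = 925.68 kg/h and vapour = 474.32 kg/h.
The evaporator receives (1−α)·1400 of feed at 0.611 component C and removes 0.777 of that component C:
0.777×0.611×(1−α)×1400 = 474.32
(1−α) = 474.32/664.65 = 0.7136;  α = 0.2864.
Bypass flow = 0.2864×1400 = 400.91 kg/h.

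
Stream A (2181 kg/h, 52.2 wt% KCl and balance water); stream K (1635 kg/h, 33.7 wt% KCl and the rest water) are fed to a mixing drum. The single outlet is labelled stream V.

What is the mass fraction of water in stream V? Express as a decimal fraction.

0.5573

Total flow out = 2181 + 1635 = 3816 kg/h.
water in = 2181×0.478 + 1635×0.663 = 2126.5 kg/h.
water mass fraction in V = 2126.5/3816 = 0.5573.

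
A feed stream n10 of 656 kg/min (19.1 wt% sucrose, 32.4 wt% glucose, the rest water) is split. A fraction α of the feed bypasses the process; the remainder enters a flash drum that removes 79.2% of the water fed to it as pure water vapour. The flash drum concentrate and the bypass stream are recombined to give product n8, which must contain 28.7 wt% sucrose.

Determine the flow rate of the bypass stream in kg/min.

All 656×0.191 = 125.3 kg/min of sucrose reaches n8, so n8 = 125.3/0.287 = 436.57 kg/min and vapour = 219.43 kg/min.
The evaporator receives (1−α)·656 of feed at 0.485 water and removes 0.792 of that water:
0.792×0.485×(1−α)×656 = 219.43
(1−α) = 219.43/251.98 = 0.8708;  α = 0.1292.
Bypass flow = 0.1292×656 = 84.75 kg/min.

84.75 kg/min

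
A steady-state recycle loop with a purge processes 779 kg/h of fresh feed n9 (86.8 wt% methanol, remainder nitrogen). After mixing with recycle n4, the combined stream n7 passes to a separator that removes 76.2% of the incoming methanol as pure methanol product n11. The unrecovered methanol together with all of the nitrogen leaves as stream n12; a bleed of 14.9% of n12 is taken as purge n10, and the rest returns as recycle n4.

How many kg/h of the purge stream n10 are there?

132.9 kg/h

nitrogen enters only via n9 and leaves only via the purge: 779×0.132 = 0.149×(nitrogen in n12), and the separator passes all nitrogen, so nitrogen in n7 = nitrogen in n12 = 690.12 kg/h.
methanol in n7: m_A = 779×0.868 + (1−0.149)·(1−0.762)·m_A, so m_A = 676.17/0.7975 = 847.9 kg/h.
n12 = (1−0.762)×847.9 + 690.12 = 891.92 kg/h.
Purge n10 = 0.149×891.92 = 132.9 kg/h.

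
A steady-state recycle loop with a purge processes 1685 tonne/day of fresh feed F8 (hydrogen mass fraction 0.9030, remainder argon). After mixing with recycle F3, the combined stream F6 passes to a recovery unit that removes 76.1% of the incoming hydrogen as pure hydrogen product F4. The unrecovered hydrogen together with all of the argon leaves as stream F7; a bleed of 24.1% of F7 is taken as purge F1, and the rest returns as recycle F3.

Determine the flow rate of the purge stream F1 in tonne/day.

270.5 tonne/day

argon enters only via F8 and leaves only via the purge: 1685×0.097 = 0.241×(argon in F7), and the recovery unit passes all argon, so argon in F6 = argon in F7 = 678.2 tonne/day.
hydrogen in F6: m_A = 1685×0.903 + (1−0.241)·(1−0.761)·m_A, so m_A = 1521.6/0.8186 = 1858.7 tonne/day.
F7 = (1−0.761)×1858.7 + 678.2 = 1122.4 tonne/day.
Purge F1 = 0.241×1122.4 = 270.51 tonne/day.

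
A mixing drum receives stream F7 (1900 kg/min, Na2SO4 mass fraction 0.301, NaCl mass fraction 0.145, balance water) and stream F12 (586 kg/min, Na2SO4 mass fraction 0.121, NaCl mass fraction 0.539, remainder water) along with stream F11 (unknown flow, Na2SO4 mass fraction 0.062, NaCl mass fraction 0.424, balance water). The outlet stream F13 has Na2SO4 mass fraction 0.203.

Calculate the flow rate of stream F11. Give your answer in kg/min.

Let F11 be the unknown flow. Total out = 2486 + F11.
Na2SO4 balance: 642.81 + 0.062·F11 = 0.203·(2486 + F11)
(0.062 − 0.203)·F11 = 0.203×2486 − 642.81 = -138.15
F11 = -138.15 / -0.141 = 979.77 kg/min

979.8 kg/min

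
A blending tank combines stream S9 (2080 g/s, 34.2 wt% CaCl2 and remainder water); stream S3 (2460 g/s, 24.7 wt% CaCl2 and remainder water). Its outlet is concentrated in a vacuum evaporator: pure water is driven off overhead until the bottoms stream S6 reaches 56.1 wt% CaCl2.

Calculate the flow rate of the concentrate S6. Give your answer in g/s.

2351 g/s

CaCl2 entering = 2080×0.342 + 2460×0.247 = 1319 g/s.
All CaCl2 reports to S6, so S6 = 1319/0.561 = 2351.1 g/s.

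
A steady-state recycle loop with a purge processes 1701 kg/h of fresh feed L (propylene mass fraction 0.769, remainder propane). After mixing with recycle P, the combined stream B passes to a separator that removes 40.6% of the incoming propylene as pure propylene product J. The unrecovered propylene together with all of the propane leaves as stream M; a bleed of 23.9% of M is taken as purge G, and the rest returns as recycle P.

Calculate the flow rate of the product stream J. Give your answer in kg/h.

propylene in B: m_A = 1701×0.769 + (1−0.239)·(1−0.406)·m_A, so m_A = 1308.1/0.5480 = 2387.1 kg/h.
Product J = 0.406×2387.1 = 969.18 kg/h.

969.2 kg/h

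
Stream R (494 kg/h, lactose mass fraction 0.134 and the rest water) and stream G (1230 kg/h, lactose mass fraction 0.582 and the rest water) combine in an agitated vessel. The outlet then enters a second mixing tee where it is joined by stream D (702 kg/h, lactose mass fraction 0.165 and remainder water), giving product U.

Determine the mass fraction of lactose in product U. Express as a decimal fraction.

0.370

Overall, product flow = 2426 kg/h.
lactose in = 494×0.134 + 1230×0.582 + 702×0.165 = 897.89 kg/h.
lactose fraction in U = 0.370.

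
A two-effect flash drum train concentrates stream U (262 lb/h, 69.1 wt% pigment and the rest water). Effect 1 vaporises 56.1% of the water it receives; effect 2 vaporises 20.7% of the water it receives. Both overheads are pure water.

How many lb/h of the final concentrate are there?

209.2 lb/h

water in feed = 262×0.309 = 80.958 lb/h.
After stage 1: water left = (1−0.561)×80.958 = 35.541; stream total = 216.58 lb/h.
After stage 2: water left = (1−0.207)×35.541 = 28.184; final concentrate = 209.23 lb/h.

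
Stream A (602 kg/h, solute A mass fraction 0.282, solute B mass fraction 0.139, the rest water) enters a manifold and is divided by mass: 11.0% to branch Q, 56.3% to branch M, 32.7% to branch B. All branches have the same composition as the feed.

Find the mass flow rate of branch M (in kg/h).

338.9 kg/h

Branch M flow = 0.563×602 = 338.93 kg/h.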